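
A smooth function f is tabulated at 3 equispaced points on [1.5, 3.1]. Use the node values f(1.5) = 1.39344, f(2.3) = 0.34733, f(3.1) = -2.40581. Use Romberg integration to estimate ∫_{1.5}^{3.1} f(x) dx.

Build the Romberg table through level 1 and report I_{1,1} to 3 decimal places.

I_{0,0} (trapezoid, 1 panel, h=1.6000): -0.80990
I_{1,0} (trapezoid, 2 panels, h=0.8000): -0.12708
I_{1,1} = -0.12708 + (-0.12708 − (-0.80990))/3 = 0.10053

0.101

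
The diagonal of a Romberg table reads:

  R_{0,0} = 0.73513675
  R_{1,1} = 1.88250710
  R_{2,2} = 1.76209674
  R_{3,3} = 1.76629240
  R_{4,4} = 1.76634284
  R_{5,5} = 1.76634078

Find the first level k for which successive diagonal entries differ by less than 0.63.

|R_{1,1} − R_{0,0}| = 1.14737035 ≥ 0.63
|R_{2,2} − R_{1,1}| = 0.12041036 < 0.63

k = 2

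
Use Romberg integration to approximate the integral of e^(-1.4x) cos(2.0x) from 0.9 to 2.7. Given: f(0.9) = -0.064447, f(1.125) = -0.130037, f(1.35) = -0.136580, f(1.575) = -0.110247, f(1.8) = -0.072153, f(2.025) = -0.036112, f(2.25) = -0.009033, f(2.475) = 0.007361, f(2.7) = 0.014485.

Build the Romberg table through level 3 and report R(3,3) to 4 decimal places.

-0.1172

R(0,0) (trapezoid, 1 panel, h=1.8000): -0.044966
R(1,0) (trapezoid, 2 panels, h=0.9000): -0.087421
R(2,0) (trapezoid, 4 panels, h=0.4500): -0.109236
R(3,0) (trapezoid, 8 panels, h=0.2250): -0.115151
R(1,1) = -0.087421 + (-0.087421 − (-0.044966))/3 = -0.101573
R(2,1) = -0.109236 + (-0.109236 − (-0.087421))/3 = -0.116508
R(3,1) = -0.115151 + (-0.115151 − (-0.109236))/3 = -0.117123
R(2,2) = -0.116508 + (-0.116508 − (-0.101573))/15 = -0.117504
R(3,2) = -0.117123 + (-0.117123 − (-0.116508))/15 = -0.117164
R(3,3) = -0.117164 + (-0.117164 − (-0.117504))/63 = -0.117159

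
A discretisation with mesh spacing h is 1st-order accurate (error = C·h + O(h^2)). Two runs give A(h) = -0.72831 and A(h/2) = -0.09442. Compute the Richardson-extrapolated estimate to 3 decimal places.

The leading error scales as h; refining by a factor of 2 reduces it by 2^1 = 2.
Extrapolated value = (2·A(h/2) − A(h)) / (2 − 1)
= (2·(-0.09442) − (-0.72831)) / 1
= 0.53947 / 1 = 0.53947

0.539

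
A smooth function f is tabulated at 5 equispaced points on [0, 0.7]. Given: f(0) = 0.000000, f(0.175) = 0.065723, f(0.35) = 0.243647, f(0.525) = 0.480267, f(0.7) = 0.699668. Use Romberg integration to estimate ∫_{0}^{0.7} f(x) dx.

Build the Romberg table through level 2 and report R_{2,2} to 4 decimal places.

R_{0,0} (trapezoid, 1 panel, h=0.7000): 0.244884
R_{1,0} (trapezoid, 2 panels, h=0.3500): 0.207718
R_{2,0} (trapezoid, 4 panels, h=0.1750): 0.199407
R_{1,1} = 0.207718 + (0.207718 − 0.244884)/3 = 0.195329
R_{2,1} = 0.199407 + (0.199407 − 0.207718)/3 = 0.196637
R_{2,2} = 0.196637 + (0.196637 − 0.195329)/15 = 0.196724

0.1967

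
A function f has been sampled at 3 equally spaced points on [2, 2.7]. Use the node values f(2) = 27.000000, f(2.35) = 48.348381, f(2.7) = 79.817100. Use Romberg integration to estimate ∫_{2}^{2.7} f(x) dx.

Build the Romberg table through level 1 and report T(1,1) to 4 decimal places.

T(0,0) (trapezoid, 1 panel, h=0.7000): 37.385985
T(1,0) (trapezoid, 2 panels, h=0.3500): 35.614926
T(1,1) = 35.614926 + (35.614926 − 37.385985)/3 = 35.024573

35.0246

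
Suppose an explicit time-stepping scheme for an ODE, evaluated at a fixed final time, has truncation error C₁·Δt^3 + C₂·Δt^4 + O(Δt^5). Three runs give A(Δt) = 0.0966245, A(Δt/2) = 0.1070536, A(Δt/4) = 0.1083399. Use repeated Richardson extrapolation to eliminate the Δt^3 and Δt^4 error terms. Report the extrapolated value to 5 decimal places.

First eliminate the Δt^3 term (factor 2^3 = 8):
  B₁ = (8·0.1070536 − 0.0966245)/7 = 0.1085435
  B₂ = (8·0.1083399 − 0.1070536)/7 = 0.1085237
Then eliminate the Δt^4 term (factor 2^4 = 16):
  (16·0.1085237 − 0.1085435)/15 = 0.1085224

0.10852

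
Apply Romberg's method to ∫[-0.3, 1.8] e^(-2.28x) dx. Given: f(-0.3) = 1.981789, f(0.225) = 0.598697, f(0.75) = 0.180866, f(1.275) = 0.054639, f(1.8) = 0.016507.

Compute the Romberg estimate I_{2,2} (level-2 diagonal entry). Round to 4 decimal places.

I_{0,0} (trapezoid, 1 panel, h=2.1000): 2.098211
I_{1,0} (trapezoid, 2 panels, h=1.0500): 1.239015
I_{2,0} (trapezoid, 4 panels, h=0.5250): 0.962509
I_{1,1} = 1.239015 + (1.239015 − 2.098211)/3 = 0.952616
I_{2,1} = 0.962509 + (0.962509 − 1.239015)/3 = 0.870340
I_{2,2} = 0.870340 + (0.870340 − 0.952616)/15 = 0.864855

0.8649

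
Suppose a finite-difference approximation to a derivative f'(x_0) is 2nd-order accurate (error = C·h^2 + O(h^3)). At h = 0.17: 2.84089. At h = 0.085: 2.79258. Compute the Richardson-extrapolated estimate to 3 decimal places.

2.776

The leading error scales as h^2; refining by a factor of 2 reduces it by 2^2 = 4.
Extrapolated value = (4·A(h/2) − A(h)) / (4 − 1)
= (4·2.79258 − 2.84089) / 3
= 8.32943 / 3 = 2.77648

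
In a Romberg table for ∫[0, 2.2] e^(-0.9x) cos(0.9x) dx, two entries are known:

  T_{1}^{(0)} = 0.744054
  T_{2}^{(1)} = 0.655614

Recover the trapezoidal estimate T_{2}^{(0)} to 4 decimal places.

0.6777

From T_{2}^{(1)} = (4·T_{2}^{(0)} − T_{1}^{(0)})/3, solve for T_{2}^{(0)}:
4·T_{2}^{(0)} = 3·0.655614 + 0.744054 = 2.710896
T_{2}^{(0)} = 0.677724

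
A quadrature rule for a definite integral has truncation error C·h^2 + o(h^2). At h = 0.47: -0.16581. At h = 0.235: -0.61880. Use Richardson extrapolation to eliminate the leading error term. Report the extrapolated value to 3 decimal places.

-0.770

The leading error scales as h^2; refining by a factor of 2 reduces it by 2^2 = 4.
Extrapolated value = (4·A(h/2) − A(h)) / (4 − 1)
= (4·(-0.61880) − (-0.16581)) / 3
= -2.30939 / 3 = -0.76980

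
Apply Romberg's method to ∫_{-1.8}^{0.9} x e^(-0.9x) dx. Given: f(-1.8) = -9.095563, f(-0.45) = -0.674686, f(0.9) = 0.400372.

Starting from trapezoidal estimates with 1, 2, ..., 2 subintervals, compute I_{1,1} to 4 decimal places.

-5.1273

I_{0,0} (trapezoid, 1 panel, h=2.7000): -11.738508
I_{1,0} (trapezoid, 2 panels, h=1.3500): -6.780080
I_{1,1} = -6.780080 + (-6.780080 − (-11.738508))/3 = -5.127271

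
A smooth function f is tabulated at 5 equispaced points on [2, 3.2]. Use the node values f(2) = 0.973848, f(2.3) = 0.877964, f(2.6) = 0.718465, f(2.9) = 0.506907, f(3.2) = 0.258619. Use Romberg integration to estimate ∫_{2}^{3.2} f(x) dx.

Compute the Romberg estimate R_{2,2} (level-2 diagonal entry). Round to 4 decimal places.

R_{0,0} (trapezoid, 1 panel, h=1.2000): 0.739480
R_{1,0} (trapezoid, 2 panels, h=0.6000): 0.800819
R_{2,0} (trapezoid, 4 panels, h=0.3000): 0.815871
R_{1,1} = 0.800819 + (0.800819 − 0.739480)/3 = 0.821265
R_{2,1} = 0.815871 + (0.815871 − 0.800819)/3 = 0.820888
R_{2,2} = 0.820888 + (0.820888 − 0.821265)/15 = 0.820863

0.8209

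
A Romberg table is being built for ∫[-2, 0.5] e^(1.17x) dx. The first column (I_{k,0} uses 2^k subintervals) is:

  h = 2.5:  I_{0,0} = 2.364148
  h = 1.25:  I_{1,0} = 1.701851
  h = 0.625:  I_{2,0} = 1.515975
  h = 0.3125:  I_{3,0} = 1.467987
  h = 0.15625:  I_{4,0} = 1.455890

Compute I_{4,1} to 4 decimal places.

Richardson extrapolation on the trapezoidal column (denominator 4−1=3):
I_{4,1} = 1.455890 + (1.455890 − 1.467987)/3 = 1.451858

1.4519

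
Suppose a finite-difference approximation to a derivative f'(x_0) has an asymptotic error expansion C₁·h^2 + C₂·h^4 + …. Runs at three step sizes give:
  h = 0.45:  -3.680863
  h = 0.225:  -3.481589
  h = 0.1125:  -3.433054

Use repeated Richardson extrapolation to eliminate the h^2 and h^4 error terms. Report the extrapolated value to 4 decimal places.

-3.4170

First eliminate the h^2 term (factor 2^2 = 4):
  B₁ = (4·(-3.481589) − (-3.680863))/3 = -3.415164
  B₂ = (4·(-3.433054) − (-3.481589))/3 = -3.416876
Then eliminate the h^4 term (factor 2^4 = 16):
  (16·(-3.416876) − (-3.415164))/15 = -3.416990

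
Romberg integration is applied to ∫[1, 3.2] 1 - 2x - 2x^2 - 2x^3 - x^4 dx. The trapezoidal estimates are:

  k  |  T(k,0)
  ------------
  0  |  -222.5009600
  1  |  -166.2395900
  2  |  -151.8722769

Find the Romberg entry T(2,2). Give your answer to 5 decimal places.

-147.05633

Richardson extrapolation on the trapezoidal column (denominator 4−1=3):
T(1,1) = (4·(-166.2395900) − (-222.5009600)) / 3 = -147.4858000
T(2,1) = (4·(-151.8722769) − (-166.2395900)) / 3 = -147.0831725
T(2,2) = -147.0831725 + (-147.0831725 − (-147.4858000))/15 = -147.0563307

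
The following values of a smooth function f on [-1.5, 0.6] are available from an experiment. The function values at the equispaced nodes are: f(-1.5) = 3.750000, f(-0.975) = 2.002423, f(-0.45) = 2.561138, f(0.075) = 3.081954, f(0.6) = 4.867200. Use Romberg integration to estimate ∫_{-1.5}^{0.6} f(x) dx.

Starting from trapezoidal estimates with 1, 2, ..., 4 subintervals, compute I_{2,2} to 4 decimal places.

5.9209

I_{0,0} (trapezoid, 1 panel, h=2.1000): 9.048060
I_{1,0} (trapezoid, 2 panels, h=1.0500): 7.213225
I_{2,0} (trapezoid, 4 panels, h=0.5250): 6.275910
I_{1,1} = 7.213225 + (7.213225 − 9.048060)/3 = 6.601613
I_{2,1} = 6.275910 + (6.275910 − 7.213225)/3 = 5.963472
I_{2,2} = 5.963472 + (5.963472 − 6.601613)/15 = 5.920929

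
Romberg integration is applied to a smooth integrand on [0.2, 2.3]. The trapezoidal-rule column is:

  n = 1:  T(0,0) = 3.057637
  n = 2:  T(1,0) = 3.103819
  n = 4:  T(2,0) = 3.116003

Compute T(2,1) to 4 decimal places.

3.1201

Richardson extrapolation on the trapezoidal column (denominator 4−1=3):
T(2,1) = (4·3.116003 − 3.103819) / 3 = 3.120064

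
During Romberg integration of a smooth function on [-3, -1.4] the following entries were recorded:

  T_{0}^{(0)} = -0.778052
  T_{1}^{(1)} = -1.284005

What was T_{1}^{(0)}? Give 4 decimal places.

From T_{1}^{(1)} = (4·T_{1}^{(0)} − T_{0}^{(0)})/3, solve for T_{1}^{(0)}:
4·T_{1}^{(0)} = 3·(-1.284005) + (-0.778052) = -4.630067
T_{1}^{(0)} = -1.157517

-1.1575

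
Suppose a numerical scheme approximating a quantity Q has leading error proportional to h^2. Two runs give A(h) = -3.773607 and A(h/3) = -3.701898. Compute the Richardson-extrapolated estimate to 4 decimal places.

-3.6929

The leading error scales as h^2; refining by a factor of 3 reduces it by 3^2 = 9.
Extrapolated value = (9·A(h/3) − A(h)) / (9 − 1)
= (9·(-3.701898) − (-3.773607)) / 8
= -29.543475 / 8 = -3.692934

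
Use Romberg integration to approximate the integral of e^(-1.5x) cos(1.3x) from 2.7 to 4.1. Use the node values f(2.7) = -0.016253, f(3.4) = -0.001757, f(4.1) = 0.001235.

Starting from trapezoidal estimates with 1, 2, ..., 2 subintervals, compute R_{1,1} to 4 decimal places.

-0.0051

R_{0,0} (trapezoid, 1 panel, h=1.4000): -0.010513
R_{1,0} (trapezoid, 2 panels, h=0.7000): -0.006486
R_{1,1} = -0.006486 + (-0.006486 − (-0.010513))/3 = -0.005144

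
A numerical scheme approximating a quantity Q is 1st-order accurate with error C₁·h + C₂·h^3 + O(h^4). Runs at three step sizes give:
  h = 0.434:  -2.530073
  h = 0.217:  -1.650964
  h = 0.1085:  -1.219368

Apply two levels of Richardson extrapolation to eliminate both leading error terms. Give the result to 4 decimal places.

First eliminate the h term (factor 2^1 = 2):
  B₁ = (2·(-1.650964) − (-2.530073))/1 = -0.771855
  B₂ = (2·(-1.219368) − (-1.650964))/1 = -0.787772
Then eliminate the h^3 term (factor 2^3 = 8):
  (8·(-0.787772) − (-0.771855))/7 = -0.790046

-0.7900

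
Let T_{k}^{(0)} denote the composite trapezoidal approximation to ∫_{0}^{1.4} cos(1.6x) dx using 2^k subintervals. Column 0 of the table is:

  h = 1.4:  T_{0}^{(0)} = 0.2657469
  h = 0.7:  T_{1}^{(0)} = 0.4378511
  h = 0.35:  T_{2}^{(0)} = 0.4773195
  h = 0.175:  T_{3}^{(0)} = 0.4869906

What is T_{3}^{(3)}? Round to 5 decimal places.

Richardson extrapolation on the trapezoidal column (denominator 4−1=3):
T_{1}^{(1)} = (4·0.4378511 − 0.2657469) / 3 = 0.4952192
T_{2}^{(1)} = (4·0.4773195 − 0.4378511) / 3 = 0.4904756
T_{3}^{(1)} = 0.4869906 + (0.4869906 − 0.4773195)/3 = 0.4902143
T_{2}^{(2)} = 0.4904756 + (0.4904756 − 0.4952192)/15 = 0.4901594
T_{3}^{(2)} = 0.4902143 + (0.4902143 − 0.4904756)/15 = 0.4901969
T_{3}^{(3)} = 0.4901969 + (0.4901969 − 0.4901594)/63 = 0.4901975

0.49020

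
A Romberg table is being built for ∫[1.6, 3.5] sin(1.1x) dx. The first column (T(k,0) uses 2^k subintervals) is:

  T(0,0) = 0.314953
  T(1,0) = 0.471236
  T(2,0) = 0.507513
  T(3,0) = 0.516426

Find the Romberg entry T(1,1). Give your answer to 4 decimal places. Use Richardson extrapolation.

T(1,1) = (4·0.471236 − 0.314953) / 3 = 0.523330

0.5233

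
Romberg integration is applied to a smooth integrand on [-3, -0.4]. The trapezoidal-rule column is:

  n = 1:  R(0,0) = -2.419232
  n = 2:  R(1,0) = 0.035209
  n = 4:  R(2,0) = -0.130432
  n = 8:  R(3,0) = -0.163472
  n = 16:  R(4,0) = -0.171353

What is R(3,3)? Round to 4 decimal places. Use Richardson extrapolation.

-0.1725

Richardson extrapolation on the trapezoidal column (denominator 4−1=3):
R(1,1) = 0.035209 + (0.035209 − (-2.419232))/3 = 0.853356
R(2,1) = -0.130432 + (-0.130432 − 0.035209)/3 = -0.185646
R(3,1) = -0.163472 + (-0.163472 − (-0.130432))/3 = -0.174485
R(2,2) = -0.185646 + (-0.185646 − 0.853356)/15 = -0.254913
R(3,2) = -0.174485 + (-0.174485 − (-0.185646))/15 = -0.173741
R(3,3) = -0.173741 + (-0.173741 − (-0.254913))/63 = -0.172453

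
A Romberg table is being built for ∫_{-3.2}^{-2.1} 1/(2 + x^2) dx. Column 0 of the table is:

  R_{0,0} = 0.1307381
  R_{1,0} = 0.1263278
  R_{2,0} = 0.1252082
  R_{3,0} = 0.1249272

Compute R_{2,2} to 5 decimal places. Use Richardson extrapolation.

0.12483

Richardson extrapolation on the trapezoidal column (denominator 4−1=3):
R_{1,1} = (4·0.1263278 − 0.1307381) / 3 = 0.1248577
R_{2,1} = 0.1252082 + (0.1252082 − 0.1263278)/3 = 0.1248350
R_{2,2} = (16·0.1248350 − 0.1248577) / 15 = 0.1248335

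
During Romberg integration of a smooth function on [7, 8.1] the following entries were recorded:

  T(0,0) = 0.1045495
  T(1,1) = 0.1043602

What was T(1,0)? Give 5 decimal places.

From T(1,1) = (4·T(1,0) − T(0,0))/3, solve for T(1,0):
4·T(1,0) = 3·0.1043602 + 0.1045495 = 0.4176301
T(1,0) = 0.1044075

0.10441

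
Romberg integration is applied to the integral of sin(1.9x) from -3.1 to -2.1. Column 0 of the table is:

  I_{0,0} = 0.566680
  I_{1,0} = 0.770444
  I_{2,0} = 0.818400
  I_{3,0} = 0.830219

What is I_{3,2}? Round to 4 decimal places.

0.8341

Richardson extrapolation on the trapezoidal column (denominator 4−1=3):
I_{2,1} = 0.818400 + (0.818400 − 0.770444)/3 = 0.834385
I_{3,1} = 0.830219 + (0.830219 − 0.818400)/3 = 0.834159
I_{3,2} = (16·0.834159 − 0.834385) / 15 = 0.834144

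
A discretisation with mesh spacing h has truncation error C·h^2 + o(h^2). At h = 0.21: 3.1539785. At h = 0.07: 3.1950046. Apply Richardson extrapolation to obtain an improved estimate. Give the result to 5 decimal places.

3.20013

Extrapolated value = (9·A(h/3) − A(h)) / (9 − 1)
= (9·3.1950046 − 3.1539785) / 8
= 25.6010629 / 8 = 3.2001329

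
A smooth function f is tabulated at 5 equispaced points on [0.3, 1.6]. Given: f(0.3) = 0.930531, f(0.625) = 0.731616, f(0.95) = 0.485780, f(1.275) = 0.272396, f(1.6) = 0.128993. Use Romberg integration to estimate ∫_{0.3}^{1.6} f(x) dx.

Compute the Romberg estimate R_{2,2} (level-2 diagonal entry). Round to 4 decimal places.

0.6554

R_{0,0} (trapezoid, 1 panel, h=1.3000): 0.688691
R_{1,0} (trapezoid, 2 panels, h=0.6500): 0.660102
R_{2,0} (trapezoid, 4 panels, h=0.3250): 0.656355
R_{1,1} = 0.660102 + (0.660102 − 0.688691)/3 = 0.650572
R_{2,1} = 0.656355 + (0.656355 − 0.660102)/3 = 0.655106
R_{2,2} = 0.655106 + (0.655106 − 0.650572)/15 = 0.655408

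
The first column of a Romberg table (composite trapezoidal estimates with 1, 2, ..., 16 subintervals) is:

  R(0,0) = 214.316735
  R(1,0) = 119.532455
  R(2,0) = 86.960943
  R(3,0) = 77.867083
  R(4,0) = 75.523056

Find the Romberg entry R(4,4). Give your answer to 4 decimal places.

74.7352

R(1,1) = 119.532455 + (119.532455 − 214.316735)/3 = 87.937695
R(2,1) = (4·86.960943 − 119.532455) / 3 = 76.103772
R(3,1) = 77.867083 + (77.867083 − 86.960943)/3 = 74.835796
R(4,1) = 75.523056 + (75.523056 − 77.867083)/3 = 74.741714
R(2,2) = (16·76.103772 − 87.937695) / 15 = 75.314844
R(3,2) = 74.835796 + (74.835796 − 76.103772)/15 = 74.751264
R(4,2) = 74.741714 + (74.741714 − 74.835796)/15 = 74.735442
R(3,3) = (64·74.751264 − 75.314844) / 63 = 74.742318
R(4,3) = (64·74.735442 − 74.751264) / 63 = 74.735191
R(4,4) = (256·74.735191 − 74.742318) / 255 = 74.735163
(Column j=1 coincides with Simpson's rule on the same nodes.)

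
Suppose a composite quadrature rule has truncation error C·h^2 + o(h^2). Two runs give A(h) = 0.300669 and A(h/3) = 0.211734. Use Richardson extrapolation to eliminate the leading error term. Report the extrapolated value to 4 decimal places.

Extrapolated value = (9·A(h/3) − A(h)) / (9 − 1)
= (9·0.211734 − 0.300669) / 8
= 1.604937 / 8 = 0.200617

0.2006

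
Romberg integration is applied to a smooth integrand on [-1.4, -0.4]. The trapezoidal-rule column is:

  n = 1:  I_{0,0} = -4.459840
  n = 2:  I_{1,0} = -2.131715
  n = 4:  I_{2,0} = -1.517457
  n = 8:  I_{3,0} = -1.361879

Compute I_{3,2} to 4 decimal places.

-1.3098

Richardson extrapolation on the trapezoidal column (denominator 4−1=3):
I_{2,1} = (4·(-1.517457) − (-2.131715)) / 3 = -1.312704
I_{3,1} = -1.361879 + (-1.361879 − (-1.517457))/3 = -1.310020
I_{3,2} = -1.310020 + (-1.310020 − (-1.312704))/15 = -1.309841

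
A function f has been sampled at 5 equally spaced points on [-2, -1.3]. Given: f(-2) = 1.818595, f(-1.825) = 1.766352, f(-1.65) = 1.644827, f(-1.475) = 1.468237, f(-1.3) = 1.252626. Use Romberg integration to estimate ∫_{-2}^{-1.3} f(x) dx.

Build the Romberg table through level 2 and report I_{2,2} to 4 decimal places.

I_{0,0} (trapezoid, 1 panel, h=0.7000): 1.074927
I_{1,0} (trapezoid, 2 panels, h=0.3500): 1.113153
I_{2,0} (trapezoid, 4 panels, h=0.1750): 1.122630
I_{1,1} = 1.113153 + (1.113153 − 1.074927)/3 = 1.125895
I_{2,1} = 1.122630 + (1.122630 − 1.113153)/3 = 1.125789
I_{2,2} = 1.125789 + (1.125789 − 1.125895)/15 = 1.125782

1.1258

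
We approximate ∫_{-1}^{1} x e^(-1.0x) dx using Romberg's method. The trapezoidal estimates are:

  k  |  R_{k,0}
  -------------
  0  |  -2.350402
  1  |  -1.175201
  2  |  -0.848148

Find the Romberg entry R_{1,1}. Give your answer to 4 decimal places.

R_{1,1} = (4·(-1.175201) − (-2.350402)) / 3 = -0.783467

-0.7835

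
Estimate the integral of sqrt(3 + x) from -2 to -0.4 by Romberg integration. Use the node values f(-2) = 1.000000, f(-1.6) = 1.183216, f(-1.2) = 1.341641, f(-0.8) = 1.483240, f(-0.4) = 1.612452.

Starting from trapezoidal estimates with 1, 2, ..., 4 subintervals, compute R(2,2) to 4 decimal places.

2.1282

R(0,0) (trapezoid, 1 panel, h=1.6000): 2.089962
R(1,0) (trapezoid, 2 panels, h=0.8000): 2.118294
R(2,0) (trapezoid, 4 panels, h=0.4000): 2.125729
R(1,1) = 2.118294 + (2.118294 − 2.089962)/3 = 2.127738
R(2,1) = 2.125729 + (2.125729 − 2.118294)/3 = 2.128207
R(2,2) = 2.128207 + (2.128207 − 2.127738)/15 = 2.128238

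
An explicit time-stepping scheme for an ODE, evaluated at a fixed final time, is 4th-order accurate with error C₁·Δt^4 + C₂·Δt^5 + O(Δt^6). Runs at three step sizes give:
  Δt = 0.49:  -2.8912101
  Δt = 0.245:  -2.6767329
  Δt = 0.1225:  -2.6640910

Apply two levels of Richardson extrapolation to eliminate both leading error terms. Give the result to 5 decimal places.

-2.66327

First eliminate the Δt^4 term (factor 2^4 = 16):
  B₁ = (16·(-2.6767329) − (-2.8912101))/15 = -2.6624344
  B₂ = (16·(-2.6640910) − (-2.6767329))/15 = -2.6632482
Then eliminate the Δt^5 term (factor 2^5 = 32):
  (32·(-2.6632482) − (-2.6624344))/31 = -2.6632745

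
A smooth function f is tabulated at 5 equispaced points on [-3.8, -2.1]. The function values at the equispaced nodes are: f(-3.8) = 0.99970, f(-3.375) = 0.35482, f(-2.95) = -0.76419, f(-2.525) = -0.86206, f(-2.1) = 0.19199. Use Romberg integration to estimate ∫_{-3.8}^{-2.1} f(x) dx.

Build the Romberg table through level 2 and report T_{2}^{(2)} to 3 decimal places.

-0.322

T_{0}^{(0)} (trapezoid, 1 panel, h=1.7000): 1.01294
T_{1}^{(0)} (trapezoid, 2 panels, h=0.8500): -0.14309
T_{2}^{(0)} (trapezoid, 4 panels, h=0.4250): -0.28712
T_{1}^{(1)} = -0.14309 + (-0.14309 − 1.01294)/3 = -0.52843
T_{2}^{(1)} = -0.28712 + (-0.28712 − (-0.14309))/3 = -0.33513
T_{2}^{(2)} = -0.33513 + (-0.33513 − (-0.52843))/15 = -0.32224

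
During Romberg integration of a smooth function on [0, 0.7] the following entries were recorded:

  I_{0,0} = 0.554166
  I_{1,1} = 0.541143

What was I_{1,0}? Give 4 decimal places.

From I_{1,1} = (4·I_{1,0} − I_{0,0})/3, solve for I_{1,0}:
4·I_{1,0} = 3·0.541143 + 0.554166 = 2.177595
I_{1,0} = 0.544399

0.5444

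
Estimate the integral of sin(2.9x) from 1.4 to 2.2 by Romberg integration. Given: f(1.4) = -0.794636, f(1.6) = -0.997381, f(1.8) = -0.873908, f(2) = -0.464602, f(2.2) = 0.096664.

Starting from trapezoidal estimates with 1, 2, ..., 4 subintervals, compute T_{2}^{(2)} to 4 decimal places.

-0.5525

T_{0}^{(0)} (trapezoid, 1 panel, h=0.8000): -0.279189
T_{1}^{(0)} (trapezoid, 2 panels, h=0.4000): -0.489158
T_{2}^{(0)} (trapezoid, 4 panels, h=0.2000): -0.536975
T_{1}^{(1)} = -0.489158 + (-0.489158 − (-0.279189))/3 = -0.559148
T_{2}^{(1)} = -0.536975 + (-0.536975 − (-0.489158))/3 = -0.552914
T_{2}^{(2)} = -0.552914 + (-0.552914 − (-0.559148))/15 = -0.552498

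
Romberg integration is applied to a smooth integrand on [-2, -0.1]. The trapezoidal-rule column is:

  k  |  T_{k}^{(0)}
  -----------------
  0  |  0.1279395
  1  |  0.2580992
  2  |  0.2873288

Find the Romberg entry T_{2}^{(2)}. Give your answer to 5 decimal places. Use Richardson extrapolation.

0.29678

T_{1}^{(1)} = (4·0.2580992 − 0.1279395) / 3 = 0.3014858
T_{2}^{(1)} = 0.2873288 + (0.2873288 − 0.2580992)/3 = 0.2970720
T_{2}^{(2)} = 0.2970720 + (0.2970720 − 0.3014858)/15 = 0.2967777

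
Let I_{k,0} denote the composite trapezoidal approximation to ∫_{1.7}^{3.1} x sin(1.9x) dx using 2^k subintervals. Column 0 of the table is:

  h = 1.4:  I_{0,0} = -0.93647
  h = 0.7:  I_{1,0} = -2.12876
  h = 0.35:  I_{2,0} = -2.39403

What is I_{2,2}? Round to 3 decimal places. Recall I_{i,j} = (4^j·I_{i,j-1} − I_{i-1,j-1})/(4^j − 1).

-2.480

I_{1,1} = (4·(-2.12876) − (-0.93647)) / 3 = -2.52619
I_{2,1} = -2.39403 + (-2.39403 − (-2.12876))/3 = -2.48245
I_{2,2} = (16·(-2.48245) − (-2.52619)) / 15 = -2.47953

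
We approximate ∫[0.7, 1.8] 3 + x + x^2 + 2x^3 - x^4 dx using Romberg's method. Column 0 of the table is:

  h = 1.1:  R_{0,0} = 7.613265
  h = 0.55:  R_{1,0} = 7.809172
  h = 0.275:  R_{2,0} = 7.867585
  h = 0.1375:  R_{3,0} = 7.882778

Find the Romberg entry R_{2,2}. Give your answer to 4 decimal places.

7.8879

Richardson extrapolation on the trapezoidal column (denominator 4−1=3):
R_{1,1} = (4·7.809172 − 7.613265) / 3 = 7.874474
R_{2,1} = 7.867585 + (7.867585 − 7.809172)/3 = 7.887056
R_{2,2} = 7.887056 + (7.887056 − 7.874474)/15 = 7.887895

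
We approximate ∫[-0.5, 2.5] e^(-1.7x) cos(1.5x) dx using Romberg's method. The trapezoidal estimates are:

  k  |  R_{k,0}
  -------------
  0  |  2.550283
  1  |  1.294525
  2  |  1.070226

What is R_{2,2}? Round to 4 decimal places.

1.0034

Richardson extrapolation on the trapezoidal column (denominator 4−1=3):
R_{1,1} = (4·1.294525 − 2.550283) / 3 = 0.875939
R_{2,1} = 1.070226 + (1.070226 − 1.294525)/3 = 0.995460
R_{2,2} = 0.995460 + (0.995460 − 0.875939)/15 = 1.003428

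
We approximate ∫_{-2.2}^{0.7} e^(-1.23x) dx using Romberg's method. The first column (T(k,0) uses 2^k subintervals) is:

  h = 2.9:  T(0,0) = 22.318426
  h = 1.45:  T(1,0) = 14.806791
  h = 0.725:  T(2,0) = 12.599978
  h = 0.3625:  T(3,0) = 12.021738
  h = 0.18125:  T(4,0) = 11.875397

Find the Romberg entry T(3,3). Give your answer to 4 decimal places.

T(1,1) = (4·14.806791 − 22.318426) / 3 = 12.302913
T(2,1) = (4·12.599978 − 14.806791) / 3 = 11.864374
T(3,1) = (4·12.021738 − 12.599978) / 3 = 11.828991
T(2,2) = (16·11.864374 − 12.302913) / 15 = 11.835138
T(3,2) = 11.828991 + (11.828991 − 11.864374)/15 = 11.826632
T(3,3) = (64·11.826632 − 11.835138) / 63 = 11.826497

11.8265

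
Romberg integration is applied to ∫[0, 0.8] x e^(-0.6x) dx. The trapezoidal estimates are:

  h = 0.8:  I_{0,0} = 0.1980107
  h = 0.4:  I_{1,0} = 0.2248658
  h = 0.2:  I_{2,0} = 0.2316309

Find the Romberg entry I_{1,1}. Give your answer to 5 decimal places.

I_{1,1} = (4·0.2248658 − 0.1980107) / 3 = 0.2338175

0.23382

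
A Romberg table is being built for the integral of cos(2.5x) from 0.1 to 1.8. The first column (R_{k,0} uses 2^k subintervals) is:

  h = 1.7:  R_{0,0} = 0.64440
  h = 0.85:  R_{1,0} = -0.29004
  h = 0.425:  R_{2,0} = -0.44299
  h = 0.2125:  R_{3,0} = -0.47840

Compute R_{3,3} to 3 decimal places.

Richardson extrapolation on the trapezoidal column (denominator 4−1=3):
R_{1,1} = (4·(-0.29004) − 0.64440) / 3 = -0.60152
R_{2,1} = -0.44299 + (-0.44299 − (-0.29004))/3 = -0.49397
R_{3,1} = -0.47840 + (-0.47840 − (-0.44299))/3 = -0.49020
R_{2,2} = (16·(-0.49397) − (-0.60152)) / 15 = -0.48680
R_{3,2} = -0.49020 + (-0.49020 − (-0.49397))/15 = -0.48995
R_{3,3} = -0.48995 + (-0.48995 − (-0.48680))/63 = -0.49000
(Column j=1 coincides with Simpson's rule on the same nodes.)

-0.490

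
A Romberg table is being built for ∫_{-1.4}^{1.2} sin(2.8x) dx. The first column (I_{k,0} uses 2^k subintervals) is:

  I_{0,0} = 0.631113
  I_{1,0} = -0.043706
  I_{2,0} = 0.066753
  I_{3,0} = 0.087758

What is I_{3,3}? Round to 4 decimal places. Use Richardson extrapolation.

0.0936

I_{1,1} = (4·(-0.043706) − 0.631113) / 3 = -0.268646
I_{2,1} = (4·0.066753 − (-0.043706)) / 3 = 0.103573
I_{3,1} = 0.087758 + (0.087758 − 0.066753)/3 = 0.094760
I_{2,2} = (16·0.103573 − (-0.268646)) / 15 = 0.128388
I_{3,2} = (16·0.094760 − 0.103573) / 15 = 0.094172
I_{3,3} = (64·0.094172 − 0.128388) / 63 = 0.093629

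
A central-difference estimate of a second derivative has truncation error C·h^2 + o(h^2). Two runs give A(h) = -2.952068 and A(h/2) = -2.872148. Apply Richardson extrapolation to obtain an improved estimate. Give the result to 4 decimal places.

The leading error scales as h^2; refining by a factor of 2 reduces it by 2^2 = 4.
Extrapolated value = (4·A(h/2) − A(h)) / (4 − 1)
= (4·(-2.872148) − (-2.952068)) / 3
= -8.536524 / 3 = -2.845508

-2.8455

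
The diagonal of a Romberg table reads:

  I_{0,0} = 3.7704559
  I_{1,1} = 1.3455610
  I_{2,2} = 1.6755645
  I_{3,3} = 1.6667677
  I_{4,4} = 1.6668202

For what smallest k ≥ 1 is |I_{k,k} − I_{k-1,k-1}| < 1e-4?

k = 4

|I_{1,1} − I_{0,0}| = 2.4248949 ≥ 1e-4
|I_{2,2} − I_{1,1}| = 0.3300035 ≥ 1e-4
|I_{3,3} − I_{2,2}| = 0.0087968 ≥ 1e-4
|I_{4,4} − I_{3,3}| = 0.0000525 < 1e-4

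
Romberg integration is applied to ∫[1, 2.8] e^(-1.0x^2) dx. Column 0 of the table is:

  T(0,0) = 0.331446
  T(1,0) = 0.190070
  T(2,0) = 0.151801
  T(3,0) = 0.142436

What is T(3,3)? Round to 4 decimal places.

Richardson extrapolation on the trapezoidal column (denominator 4−1=3):
T(1,1) = (4·0.190070 − 0.331446) / 3 = 0.142945
T(2,1) = 0.151801 + (0.151801 − 0.190070)/3 = 0.139045
T(3,1) = (4·0.142436 − 0.151801) / 3 = 0.139314
T(2,2) = 0.139045 + (0.139045 − 0.142945)/15 = 0.138785
T(3,2) = (16·0.139314 − 0.139045) / 15 = 0.139332
T(3,3) = (64·0.139332 − 0.138785) / 63 = 0.139341

0.1393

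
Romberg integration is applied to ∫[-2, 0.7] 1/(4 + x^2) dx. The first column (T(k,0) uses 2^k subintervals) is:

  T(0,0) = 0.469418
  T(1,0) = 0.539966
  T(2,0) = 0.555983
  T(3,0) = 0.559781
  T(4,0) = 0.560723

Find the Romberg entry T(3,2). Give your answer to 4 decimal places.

Richardson extrapolation on the trapezoidal column (denominator 4−1=3):
T(2,1) = 0.555983 + (0.555983 − 0.539966)/3 = 0.561322
T(3,1) = 0.559781 + (0.559781 − 0.555983)/3 = 0.561047
T(3,2) = 0.561047 + (0.561047 − 0.561322)/15 = 0.561029
(Column j=1 coincides with Simpson's rule on the same nodes.)

0.5610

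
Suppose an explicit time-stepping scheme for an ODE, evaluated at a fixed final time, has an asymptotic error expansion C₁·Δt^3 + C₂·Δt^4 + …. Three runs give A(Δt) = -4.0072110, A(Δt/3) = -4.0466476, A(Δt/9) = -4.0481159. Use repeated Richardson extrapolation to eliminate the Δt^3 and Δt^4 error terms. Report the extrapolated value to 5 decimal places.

First eliminate the Δt^3 term (factor 3^3 = 27):
  B₁ = (27·(-4.0466476) − (-4.0072110))/26 = -4.0481644
  B₂ = (27·(-4.0481159) − (-4.0466476))/26 = -4.0481724
Then eliminate the Δt^4 term (factor 3^4 = 81):
  (81·(-4.0481724) − (-4.0481644))/80 = -4.0481725

-4.04817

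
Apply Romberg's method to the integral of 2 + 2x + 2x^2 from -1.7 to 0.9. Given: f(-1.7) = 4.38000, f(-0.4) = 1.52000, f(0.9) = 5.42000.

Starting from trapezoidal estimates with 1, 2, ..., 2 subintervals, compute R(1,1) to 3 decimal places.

6.881

R(0,0) (trapezoid, 1 panel, h=2.6000): 12.74000
R(1,0) (trapezoid, 2 panels, h=1.3000): 8.34600
R(1,1) = 8.34600 + (8.34600 − 12.74000)/3 = 6.88133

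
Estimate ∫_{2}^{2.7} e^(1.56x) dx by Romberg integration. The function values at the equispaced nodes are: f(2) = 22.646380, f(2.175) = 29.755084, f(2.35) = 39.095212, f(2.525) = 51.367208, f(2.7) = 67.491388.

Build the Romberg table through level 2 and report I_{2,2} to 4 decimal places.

I_{0,0} (trapezoid, 1 panel, h=0.7000): 31.548219
I_{1,0} (trapezoid, 2 panels, h=0.3500): 29.457434
I_{2,0} (trapezoid, 4 panels, h=0.1750): 28.925118
I_{1,1} = 29.457434 + (29.457434 − 31.548219)/3 = 28.760506
I_{2,1} = 28.925118 + (28.925118 − 29.457434)/3 = 28.747679
I_{2,2} = 28.747679 + (28.747679 − 28.760506)/15 = 28.746824

28.7468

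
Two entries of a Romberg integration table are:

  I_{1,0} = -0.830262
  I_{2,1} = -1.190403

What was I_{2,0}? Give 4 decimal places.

-1.1004

From I_{2,1} = (4·I_{2,0} − I_{1,0})/3, solve for I_{2,0}:
4·I_{2,0} = 3·(-1.190403) + (-0.830262) = -4.401471
I_{2,0} = -1.100368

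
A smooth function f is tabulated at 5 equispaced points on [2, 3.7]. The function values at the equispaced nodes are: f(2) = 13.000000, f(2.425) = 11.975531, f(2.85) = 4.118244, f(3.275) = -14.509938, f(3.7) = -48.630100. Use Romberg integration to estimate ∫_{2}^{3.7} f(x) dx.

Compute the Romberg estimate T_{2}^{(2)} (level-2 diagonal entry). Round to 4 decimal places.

T_{0}^{(0)} (trapezoid, 1 panel, h=1.7000): -30.285585
T_{1}^{(0)} (trapezoid, 2 panels, h=0.8500): -11.642285
T_{2}^{(0)} (trapezoid, 4 panels, h=0.4250): -6.898266
T_{1}^{(1)} = -11.642285 + (-11.642285 − (-30.285585))/3 = -5.427852
T_{2}^{(1)} = -6.898266 + (-6.898266 − (-11.642285))/3 = -5.316926
T_{2}^{(2)} = -5.316926 + (-5.316926 − (-5.427852))/15 = -5.309531

-5.3095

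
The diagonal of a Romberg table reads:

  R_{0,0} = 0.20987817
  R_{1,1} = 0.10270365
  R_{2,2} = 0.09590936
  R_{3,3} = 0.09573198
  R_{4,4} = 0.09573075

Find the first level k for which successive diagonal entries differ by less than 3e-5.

k = 4

|R_{1,1} − R_{0,0}| = 0.10717452 ≥ 3e-5
|R_{2,2} − R_{1,1}| = 0.00679429 ≥ 3e-5
|R_{3,3} − R_{2,2}| = 0.00017738 ≥ 3e-5
|R_{4,4} − R_{3,3}| = 0.00000123 < 3e-5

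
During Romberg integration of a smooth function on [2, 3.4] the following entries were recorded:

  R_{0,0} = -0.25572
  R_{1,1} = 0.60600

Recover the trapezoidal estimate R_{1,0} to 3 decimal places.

From R_{1,1} = (4·R_{1,0} − R_{0,0})/3, solve for R_{1,0}:
4·R_{1,0} = 3·0.60600 + (-0.25572) = 1.56228
R_{1,0} = 0.39057

0.391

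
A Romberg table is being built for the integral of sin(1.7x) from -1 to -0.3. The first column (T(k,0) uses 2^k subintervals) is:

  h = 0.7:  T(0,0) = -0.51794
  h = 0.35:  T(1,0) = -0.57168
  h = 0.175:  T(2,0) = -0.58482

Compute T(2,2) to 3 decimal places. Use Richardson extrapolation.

-0.589

Richardson extrapolation on the trapezoidal column (denominator 4−1=3):
T(1,1) = (4·(-0.57168) − (-0.51794)) / 3 = -0.58959
T(2,1) = (4·(-0.58482) − (-0.57168)) / 3 = -0.58920
T(2,2) = -0.58920 + (-0.58920 − (-0.58959))/15 = -0.58917
(Column j=1 coincides with Simpson's rule on the same nodes.)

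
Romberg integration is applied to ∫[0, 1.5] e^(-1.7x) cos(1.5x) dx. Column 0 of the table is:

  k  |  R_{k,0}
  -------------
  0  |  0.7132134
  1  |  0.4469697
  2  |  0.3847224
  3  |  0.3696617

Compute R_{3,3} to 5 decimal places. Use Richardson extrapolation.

Richardson extrapolation on the trapezoidal column (denominator 4−1=3):
R_{1,1} = (4·0.4469697 − 0.7132134) / 3 = 0.3582218
R_{2,1} = (4·0.3847224 − 0.4469697) / 3 = 0.3639733
R_{3,1} = 0.3696617 + (0.3696617 − 0.3847224)/3 = 0.3646415
R_{2,2} = (16·0.3639733 − 0.3582218) / 15 = 0.3643567
R_{3,2} = 0.3646415 + (0.3646415 − 0.3639733)/15 = 0.3646860
R_{3,3} = (64·0.3646860 − 0.3643567) / 63 = 0.3646912

0.36469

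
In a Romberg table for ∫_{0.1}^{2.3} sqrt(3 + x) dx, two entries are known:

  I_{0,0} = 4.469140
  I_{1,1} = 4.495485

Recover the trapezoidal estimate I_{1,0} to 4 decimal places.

4.4889

From I_{1,1} = (4·I_{1,0} − I_{0,0})/3, solve for I_{1,0}:
4·I_{1,0} = 3·4.495485 + 4.469140 = 17.955595
I_{1,0} = 4.488899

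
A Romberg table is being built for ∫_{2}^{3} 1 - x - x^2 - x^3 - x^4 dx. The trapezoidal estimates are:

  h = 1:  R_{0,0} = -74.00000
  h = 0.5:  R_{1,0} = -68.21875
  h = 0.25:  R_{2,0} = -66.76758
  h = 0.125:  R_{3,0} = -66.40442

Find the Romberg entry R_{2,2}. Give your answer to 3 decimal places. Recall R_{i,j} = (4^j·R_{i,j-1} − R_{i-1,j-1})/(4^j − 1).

-66.283

Richardson extrapolation on the trapezoidal column (denominator 4−1=3):
R_{1,1} = (4·(-68.21875) − (-74.00000)) / 3 = -66.29167
R_{2,1} = -66.76758 + (-66.76758 − (-68.21875))/3 = -66.28386
R_{2,2} = (16·(-66.28386) − (-66.29167)) / 15 = -66.28334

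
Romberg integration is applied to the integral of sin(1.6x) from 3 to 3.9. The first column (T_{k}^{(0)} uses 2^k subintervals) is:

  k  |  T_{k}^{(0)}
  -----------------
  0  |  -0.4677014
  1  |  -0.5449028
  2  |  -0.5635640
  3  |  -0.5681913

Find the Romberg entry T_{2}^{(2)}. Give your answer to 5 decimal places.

-0.56973

T_{1}^{(1)} = -0.5449028 + (-0.5449028 − (-0.4677014))/3 = -0.5706366
T_{2}^{(1)} = (4·(-0.5635640) − (-0.5449028)) / 3 = -0.5697844
T_{2}^{(2)} = (16·(-0.5697844) − (-0.5706366)) / 15 = -0.5697276
(Column j=1 coincides with Simpson's rule on the same nodes.)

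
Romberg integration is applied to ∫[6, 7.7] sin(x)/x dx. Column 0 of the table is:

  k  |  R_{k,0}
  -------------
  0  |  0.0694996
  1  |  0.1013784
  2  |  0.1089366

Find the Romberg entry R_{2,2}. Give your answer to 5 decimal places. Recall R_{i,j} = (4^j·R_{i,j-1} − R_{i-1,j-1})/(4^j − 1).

R_{1,1} = (4·0.1013784 − 0.0694996) / 3 = 0.1120047
R_{2,1} = 0.1089366 + (0.1089366 − 0.1013784)/3 = 0.1114560
R_{2,2} = (16·0.1114560 − 0.1120047) / 15 = 0.1114194
(Column j=1 coincides with Simpson's rule on the same nodes.)

0.11142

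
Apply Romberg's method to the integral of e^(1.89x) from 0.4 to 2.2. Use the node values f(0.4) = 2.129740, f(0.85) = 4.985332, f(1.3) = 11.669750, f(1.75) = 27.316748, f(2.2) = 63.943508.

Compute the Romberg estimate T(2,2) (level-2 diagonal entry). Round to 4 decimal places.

32.7243

T(0,0) (trapezoid, 1 panel, h=1.8000): 59.465923
T(1,0) (trapezoid, 2 panels, h=0.9000): 40.235737
T(2,0) (trapezoid, 4 panels, h=0.4500): 34.653804
T(1,1) = 40.235737 + (40.235737 − 59.465923)/3 = 33.825675
T(2,1) = 34.653804 + (34.653804 − 40.235737)/3 = 32.793160
T(2,2) = 32.793160 + (32.793160 − 33.825675)/15 = 32.724326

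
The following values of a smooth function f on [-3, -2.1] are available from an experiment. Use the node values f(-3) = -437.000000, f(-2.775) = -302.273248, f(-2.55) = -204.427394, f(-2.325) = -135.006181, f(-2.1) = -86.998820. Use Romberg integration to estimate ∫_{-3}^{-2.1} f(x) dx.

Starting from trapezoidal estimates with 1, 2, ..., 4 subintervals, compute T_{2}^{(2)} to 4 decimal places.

T_{0}^{(0)} (trapezoid, 1 panel, h=0.9000): -235.799469
T_{1}^{(0)} (trapezoid, 2 panels, h=0.4500): -209.892062
T_{2}^{(0)} (trapezoid, 4 panels, h=0.2250): -203.333902
T_{1}^{(1)} = -209.892062 + (-209.892062 − (-235.799469))/3 = -201.256260
T_{2}^{(1)} = -203.333902 + (-203.333902 − (-209.892062))/3 = -201.147849
T_{2}^{(2)} = -201.147849 + (-201.147849 − (-201.256260))/15 = -201.140622

-201.1406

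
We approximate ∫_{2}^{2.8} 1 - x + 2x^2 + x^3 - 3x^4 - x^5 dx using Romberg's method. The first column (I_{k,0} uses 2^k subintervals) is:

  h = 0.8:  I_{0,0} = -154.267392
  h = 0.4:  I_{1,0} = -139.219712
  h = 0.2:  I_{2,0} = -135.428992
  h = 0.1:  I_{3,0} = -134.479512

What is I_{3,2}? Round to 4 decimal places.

-134.1629

I_{2,1} = -135.428992 + (-135.428992 − (-139.219712))/3 = -134.165419
I_{3,1} = -134.479512 + (-134.479512 − (-135.428992))/3 = -134.163019
I_{3,2} = -134.163019 + (-134.163019 − (-134.165419))/15 = -134.162859
(Column j=1 coincides with Simpson's rule on the same nodes.)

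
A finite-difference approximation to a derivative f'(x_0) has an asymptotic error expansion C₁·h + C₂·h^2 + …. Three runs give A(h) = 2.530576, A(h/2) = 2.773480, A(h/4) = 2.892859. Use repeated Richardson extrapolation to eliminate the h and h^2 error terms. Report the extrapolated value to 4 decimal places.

3.0109

First eliminate the h term (factor 2^1 = 2):
  B₁ = (2·2.773480 − 2.530576)/1 = 3.016384
  B₂ = (2·2.892859 − 2.773480)/1 = 3.012238
Then eliminate the h^2 term (factor 2^2 = 4):
  (4·3.012238 − 3.016384)/3 = 3.010856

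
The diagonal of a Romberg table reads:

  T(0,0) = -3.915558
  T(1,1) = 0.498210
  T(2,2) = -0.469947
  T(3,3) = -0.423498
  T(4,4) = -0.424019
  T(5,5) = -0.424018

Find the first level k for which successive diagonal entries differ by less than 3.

|T(1,1) − T(0,0)| = 4.413768 ≥ 3
|T(2,2) − T(1,1)| = 0.968157 < 3

k = 2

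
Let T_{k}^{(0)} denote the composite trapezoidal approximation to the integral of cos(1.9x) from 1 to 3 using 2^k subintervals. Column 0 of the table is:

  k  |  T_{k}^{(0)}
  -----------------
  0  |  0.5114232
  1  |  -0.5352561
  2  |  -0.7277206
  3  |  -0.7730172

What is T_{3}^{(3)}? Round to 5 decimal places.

-0.78790

Richardson extrapolation on the trapezoidal column (denominator 4−1=3):
T_{1}^{(1)} = (4·(-0.5352561) − 0.5114232) / 3 = -0.8841492
T_{2}^{(1)} = -0.7277206 + (-0.7277206 − (-0.5352561))/3 = -0.7918754
T_{3}^{(1)} = (4·(-0.7730172) − (-0.7277206)) / 3 = -0.7881161
T_{2}^{(2)} = -0.7918754 + (-0.7918754 − (-0.8841492))/15 = -0.7857238
T_{3}^{(2)} = -0.7881161 + (-0.7881161 − (-0.7918754))/15 = -0.7878655
T_{3}^{(3)} = -0.7878655 + (-0.7878655 − (-0.7857238))/63 = -0.7878995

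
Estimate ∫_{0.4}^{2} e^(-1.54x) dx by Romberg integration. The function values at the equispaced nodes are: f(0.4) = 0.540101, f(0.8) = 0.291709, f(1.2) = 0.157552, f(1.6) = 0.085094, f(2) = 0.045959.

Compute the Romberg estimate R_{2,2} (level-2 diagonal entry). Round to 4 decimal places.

R_{0,0} (trapezoid, 1 panel, h=1.6000): 0.468848
R_{1,0} (trapezoid, 2 panels, h=0.8000): 0.360466
R_{2,0} (trapezoid, 4 panels, h=0.4000): 0.330954
R_{1,1} = 0.360466 + (0.360466 − 0.468848)/3 = 0.324339
R_{2,1} = 0.330954 + (0.330954 − 0.360466)/3 = 0.321117
R_{2,2} = 0.321117 + (0.321117 − 0.324339)/15 = 0.320902

0.3209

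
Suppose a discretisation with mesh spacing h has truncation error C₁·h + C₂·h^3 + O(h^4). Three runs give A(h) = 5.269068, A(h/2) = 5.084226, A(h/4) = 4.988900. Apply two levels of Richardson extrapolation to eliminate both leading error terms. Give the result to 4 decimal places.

First eliminate the h term (factor 2^1 = 2):
  B₁ = (2·5.084226 − 5.269068)/1 = 4.899384
  B₂ = (2·4.988900 − 5.084226)/1 = 4.893574
Then eliminate the h^3 term (factor 2^3 = 8):
  (8·4.893574 − 4.899384)/7 = 4.892744

4.8927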